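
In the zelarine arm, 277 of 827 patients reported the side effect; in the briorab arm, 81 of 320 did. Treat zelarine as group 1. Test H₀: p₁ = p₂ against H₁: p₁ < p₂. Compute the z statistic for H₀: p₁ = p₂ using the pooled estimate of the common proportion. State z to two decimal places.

p̂₁ = 277/827 ≈ 0.3349, p̂₂ = 81/320 ≈ 0.2531.
Pooled p̂ = (277+81)/(827+320) = 358/1147 = 0.3121.
SE = √(0.214701 × 0.00433419) = 0.0305.
z = (0.3349 − 0.2531)/0.0305 = 0.0818/0.0305 = 2.68.
p-value = P(Z < 2.682) ≈ 0.9963.

z = 2.68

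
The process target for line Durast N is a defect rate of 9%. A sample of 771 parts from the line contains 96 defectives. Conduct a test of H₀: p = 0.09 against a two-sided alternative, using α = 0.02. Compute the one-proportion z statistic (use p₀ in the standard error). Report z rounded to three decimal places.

p̂ = 96/771 ≈ 0.124514.
SE = √(p₀(1−p₀)/n) = √(0.0819/771) = 0.010307.
z = (0.124514 − 0.09)/0.010307 = 0.034514/0.010307 = 3.349.
p-value = 2·P(Z > 3.349) ≈ 0.0008; since p < α = 0.02, reject H₀.

z = 3.349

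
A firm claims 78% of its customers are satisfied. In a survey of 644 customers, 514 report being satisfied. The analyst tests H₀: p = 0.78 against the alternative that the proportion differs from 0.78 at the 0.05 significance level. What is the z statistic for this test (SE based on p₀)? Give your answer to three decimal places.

z = 1.111

p̂ = 514/644 ≈ 0.798137.
Under H₀, SE = √(0.78·0.22/644) = √(0.00026646) = 0.016324.
z = (0.798137 − 0.78)/0.016324 = 0.018137/0.016324 = 1.111.
p-value = 2·P(Z > 1.111) ≈ 0.2665. With α = 0.05, fail to reject H₀.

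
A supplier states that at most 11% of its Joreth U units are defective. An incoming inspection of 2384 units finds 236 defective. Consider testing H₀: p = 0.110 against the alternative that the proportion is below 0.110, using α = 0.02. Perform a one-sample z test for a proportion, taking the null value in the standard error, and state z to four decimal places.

z = -1.7176

p̂ = 236/2384 ≈ 0.0989933.
Standard error under H₀: √(0.11×0.89/2384) = 0.0064082.
z = (0.0989933 − 0.11)/0.0064082 = -0.0110067/0.0064082 = -1.7176.
p-value = P(Z < -1.718) ≈ 0.0429. With α = 0.02, fail to reject H₀.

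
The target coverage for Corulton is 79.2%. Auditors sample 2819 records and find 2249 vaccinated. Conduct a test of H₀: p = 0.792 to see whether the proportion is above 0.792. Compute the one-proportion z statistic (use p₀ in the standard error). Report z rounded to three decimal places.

p̂ = 2249/2819 = 0.79780.
Under H₀, SE = √(0.792·0.208/2819) = √(5.84377e-05) = 0.00764.
z = (0.79780 − 0.792)/0.00764 = 0.00580/0.00764 = 0.759.
p-value = P(Z > 0.759) ≈ 0.2240.

z = 0.759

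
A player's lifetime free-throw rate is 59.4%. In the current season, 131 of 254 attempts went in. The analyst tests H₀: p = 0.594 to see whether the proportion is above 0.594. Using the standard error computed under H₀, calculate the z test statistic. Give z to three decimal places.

z = -2.540

p̂ = 131/254 = 0.51575.
Standard error under H₀: √(0.594×0.406/254) = 0.03081.
z = (0.51575 − 0.594)/0.03081 = -0.07825/0.03081 = -2.540.
p-value = P(Z > -2.540) ≈ 0.9945.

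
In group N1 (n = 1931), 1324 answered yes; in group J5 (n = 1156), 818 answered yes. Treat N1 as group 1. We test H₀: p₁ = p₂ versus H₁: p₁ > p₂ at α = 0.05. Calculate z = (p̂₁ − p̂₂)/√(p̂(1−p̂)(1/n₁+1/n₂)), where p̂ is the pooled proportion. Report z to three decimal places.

z = -1.281

p̂₁ = 1324/1931 = 0.68566, p̂₂ = 818/1156 = 0.70761.
Pooled p̂ = (1324+818)/(1931+1156) = 2142/3087 = 0.69388.
SE = √(0.212411 × 0.00138292) = 0.01714.
z = (0.68566 − 0.70761)/0.01714 = -0.02195/0.01714 = -1.281.
p-value = P(Z > -1.281) ≈ 0.8999. With α = 0.05, fail to reject H₀.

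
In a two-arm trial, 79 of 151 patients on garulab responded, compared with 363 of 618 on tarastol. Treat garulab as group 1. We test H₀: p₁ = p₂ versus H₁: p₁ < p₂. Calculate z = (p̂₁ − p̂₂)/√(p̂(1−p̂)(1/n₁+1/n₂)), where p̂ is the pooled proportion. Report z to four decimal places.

z = -1.4305

p̂₁ = 79/151 = 0.523179, p̂₂ = 363/618 = 0.587379.
Pooled p̂ = (79+363)/(151+618) = 442/769 = 0.574772.
SE = √(p̂(1−p̂)(1/n₁+1/n₂)) = √(0.574772·0.425228·0.00824064) = √(0.00201409) = 0.044879.
z = (0.523179 − 0.587379)/0.044879 = -0.064200/0.044879 = -1.4305.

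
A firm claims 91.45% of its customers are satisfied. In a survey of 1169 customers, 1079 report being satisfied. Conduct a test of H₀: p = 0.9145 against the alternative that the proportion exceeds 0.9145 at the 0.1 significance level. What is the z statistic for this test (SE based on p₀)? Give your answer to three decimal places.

z = 1.041

p̂ = 1079/1169 ≈ 0.923011.
Under H₀, SE = √(0.9145·0.0855/1169) = √(6.6886e-05) = 0.008178.
z = (0.923011 − 0.9145)/0.008178 = 0.008511/0.008178 = 1.041.
p-value = P(Z > 1.041) ≈ 0.1490, so at α = 0.1 we fail to reject H₀.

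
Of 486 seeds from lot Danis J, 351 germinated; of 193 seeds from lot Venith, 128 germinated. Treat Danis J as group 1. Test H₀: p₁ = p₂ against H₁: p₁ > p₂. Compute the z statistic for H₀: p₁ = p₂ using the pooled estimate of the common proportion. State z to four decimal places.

z = 1.5215

p̂₁ = 351/486 ≈ 0.722222, p̂₂ = 128/193 ≈ 0.663212.
Pooled p̂ = (351+128)/(486+193) = 479/679 = 0.705449.
SE = √(p̂(1−p̂)(1/n₁+1/n₂)) = √(0.705449·0.294551·0.00723896) = √(0.00150419) = 0.038784.
z = (0.722222 − 0.663212)/0.038784 = 0.059010/0.038784 = 1.5215.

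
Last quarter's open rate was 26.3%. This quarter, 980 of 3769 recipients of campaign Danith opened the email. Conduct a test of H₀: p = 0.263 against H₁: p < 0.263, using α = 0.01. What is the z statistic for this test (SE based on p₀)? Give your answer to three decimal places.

z = -0.416

p̂ = 980/3769 ≈ 0.26002.
Standard error under H₀: √(0.263×0.737/3769) = 0.00717.
z = (0.26002 − 0.263)/0.00717 = -0.00298/0.00717 = -0.416.
p-value = P(Z < -0.416) ≈ 0.3387. With α = 0.01, fail to reject H₀.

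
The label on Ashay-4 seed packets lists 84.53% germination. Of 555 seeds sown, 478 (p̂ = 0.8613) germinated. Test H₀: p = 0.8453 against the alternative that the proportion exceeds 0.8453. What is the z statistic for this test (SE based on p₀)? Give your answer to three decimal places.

p̂ = 478/555 ≈ 0.86126.
Under H₀, SE = √(0.8453·0.1547/555) = √(0.000235618) = 0.01535.
z = (0.86126 − 0.8453)/0.01535 = 0.01596/0.01535 = 1.040.
p-value = P(Z > 1.040) ≈ 0.1492.

z = 1.040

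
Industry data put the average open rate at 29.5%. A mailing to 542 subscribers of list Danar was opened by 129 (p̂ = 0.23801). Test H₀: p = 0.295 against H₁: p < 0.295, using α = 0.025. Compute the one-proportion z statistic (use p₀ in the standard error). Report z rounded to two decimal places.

z = -2.91

p̂ = 129/542 ≈ 0.2380.
Standard error under H₀: √(0.295×0.705/542) = 0.0196.
z = (0.2380 − 0.295)/0.0196 = -0.0570/0.0196 = -2.91.
p-value = P(Z < -2.909) ≈ 0.0018, so at α = 0.025 we reject H₀.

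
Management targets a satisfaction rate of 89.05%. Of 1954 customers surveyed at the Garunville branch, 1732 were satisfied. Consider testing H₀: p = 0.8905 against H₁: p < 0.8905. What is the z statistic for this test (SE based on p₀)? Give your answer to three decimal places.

z = -0.582

p̂ = 1732/1954 = 0.88639.
Under H₀, SE = √(0.8905·0.1095/1954) = √(4.99026e-05) = 0.00706.
z = (0.88639 − 0.8905)/0.00706 = -0.00411/0.00706 = -0.582.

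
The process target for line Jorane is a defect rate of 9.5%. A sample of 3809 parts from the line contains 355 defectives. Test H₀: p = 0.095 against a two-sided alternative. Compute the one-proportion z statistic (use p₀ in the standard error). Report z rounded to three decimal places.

p̂ = 355/3809 ≈ 0.09320.
Standard error under H₀: √(0.095×0.905/3809) = 0.00475.
z = (0.09320 − 0.095)/0.00475 = -0.00180/0.00475 = -0.379.

z = -0.379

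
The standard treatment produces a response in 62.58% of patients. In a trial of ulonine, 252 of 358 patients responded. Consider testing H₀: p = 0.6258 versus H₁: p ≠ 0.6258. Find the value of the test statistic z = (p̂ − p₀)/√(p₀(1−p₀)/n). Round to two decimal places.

p̂ = 252/358 = 0.7039.
SE = √(p₀(1−p₀)/n) = √(0.23417/358) = 0.0256.
z = (0.7039 − 0.6258)/0.0256 = 0.0781/0.0256 = 3.05.
Two-sided p-value ≈ 2·Φ(−3.054) = 0.0023.

z = 3.05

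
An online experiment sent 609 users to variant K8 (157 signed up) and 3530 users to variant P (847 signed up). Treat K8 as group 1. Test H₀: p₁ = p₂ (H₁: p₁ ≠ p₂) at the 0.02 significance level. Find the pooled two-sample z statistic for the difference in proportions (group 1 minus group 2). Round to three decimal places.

p̂₁ = 157/609 ≈ 0.25780, p̂₂ = 847/3530 ≈ 0.23994.
Pooled p̂ = (157+847)/(609+3530) = 1004/4139 = 0.24257.
SE = √(p̂(1−p̂)(1/n₁+1/n₂)) = √(0.24257·0.75743·0.00192532) = √(0.00035374) = 0.01881.
z = (0.25780 − 0.23994)/0.01881 = 0.01786/0.01881 = 0.949.
p-value = 2·P(Z > 0.949) ≈ 0.3424, so at α = 0.02 we fail to reject H₀.

z = 0.949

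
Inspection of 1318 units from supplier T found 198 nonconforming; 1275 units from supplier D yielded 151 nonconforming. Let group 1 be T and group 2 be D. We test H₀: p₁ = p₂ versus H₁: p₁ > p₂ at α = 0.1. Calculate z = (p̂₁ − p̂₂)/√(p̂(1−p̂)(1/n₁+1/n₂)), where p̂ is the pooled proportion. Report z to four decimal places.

z = 2.3717

p̂₁ = 198/1318 ≈ 0.1502276, p̂₂ = 151/1275 ≈ 0.1184314.
Pooled p̂ = (198+151)/(1318+1275) = 349/2593 = 0.1345931.
SE = √(0.116478 × 0.00154304) = 0.0134063.
z = (0.1502276 − 0.1184314)/0.0134063 = 0.0317962/0.0134063 = 2.3717.
p-value = P(Z > 2.372) ≈ 0.0089. With α = 0.1, reject H₀.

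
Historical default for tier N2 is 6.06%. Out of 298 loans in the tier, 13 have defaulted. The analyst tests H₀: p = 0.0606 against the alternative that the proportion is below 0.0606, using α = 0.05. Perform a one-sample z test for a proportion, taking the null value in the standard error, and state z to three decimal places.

z = -1.228

p̂ = 13/298 = 0.043624.
SE = √(p₀(1−p₀)/n) = √(0.056928/298) = 0.013821.
z = (0.043624 − 0.0606)/0.013821 = -0.016976/0.013821 = -1.228.
p-value = P(Z < -1.228) ≈ 0.1097. With α = 0.05, fail to reject H₀.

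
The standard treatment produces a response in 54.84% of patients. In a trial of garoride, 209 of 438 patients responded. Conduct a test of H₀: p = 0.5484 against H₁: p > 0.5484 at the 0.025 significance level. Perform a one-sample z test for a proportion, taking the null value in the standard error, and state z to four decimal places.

z = -2.9956

p̂ = 209/438 = 0.4771689.
SE = √(p₀(1−p₀)/n) = √(0.24766/438) = 0.0237787.
z = (0.4771689 − 0.5484)/0.0237787 = -0.0712311/0.0237787 = -2.9956.
p-value = P(Z > -2.996) ≈ 0.9986; since p > α = 0.025, fail to reject H₀.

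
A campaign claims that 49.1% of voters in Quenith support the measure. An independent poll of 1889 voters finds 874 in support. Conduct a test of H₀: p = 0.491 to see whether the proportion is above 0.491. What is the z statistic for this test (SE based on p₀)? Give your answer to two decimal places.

p̂ = 874/1889 ≈ 0.4627.
Under H₀, SE = √(0.491·0.509/1889) = √(0.000132302) = 0.0115.
z = (0.4627 − 0.491)/0.0115 = -0.0283/0.0115 = -2.46.
p-value = P(Z > -2.462) ≈ 0.9931.

z = -2.46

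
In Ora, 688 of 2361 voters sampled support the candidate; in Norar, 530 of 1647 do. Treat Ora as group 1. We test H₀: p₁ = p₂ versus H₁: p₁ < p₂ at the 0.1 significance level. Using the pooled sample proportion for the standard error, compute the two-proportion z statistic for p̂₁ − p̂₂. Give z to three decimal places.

p̂₁ = 688/2361 = 0.29140, p̂₂ = 530/1647 = 0.32180.
Pooled p̂ = (688+530)/(2361+1647) = 1218/4008 = 0.30389.
SE = √(0.211542 × 0.00103071) = 0.01477.
z = (0.29140 − 0.32180)/0.01477 = -0.03040/0.01477 = -2.058.
p-value = P(Z < -2.058) ≈ 0.0198. With α = 0.1, reject H₀.

z = -2.058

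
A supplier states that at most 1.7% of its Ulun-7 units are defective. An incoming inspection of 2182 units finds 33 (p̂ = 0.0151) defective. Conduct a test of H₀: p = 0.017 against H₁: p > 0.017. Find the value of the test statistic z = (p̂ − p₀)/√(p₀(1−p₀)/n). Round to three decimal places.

z = -0.678

p̂ = 33/2182 ≈ 0.015124.
Standard error under H₀: √(0.017×0.983/2182) = 0.002767.
z = (0.015124 − 0.017)/0.002767 = -0.001876/0.002767 = -0.678.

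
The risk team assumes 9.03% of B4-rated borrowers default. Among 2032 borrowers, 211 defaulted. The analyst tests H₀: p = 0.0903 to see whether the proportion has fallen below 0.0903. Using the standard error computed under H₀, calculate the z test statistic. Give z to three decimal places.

p̂ = 211/2032 ≈ 0.10384.
Under H₀, SE = √(0.0903·0.9097/2032) = √(4.04261e-05) = 0.00636.
z = (0.10384 − 0.0903)/0.00636 = 0.01354/0.00636 = 2.129.
p-value = P(Z < 2.129) ≈ 0.9834.

z = 2.129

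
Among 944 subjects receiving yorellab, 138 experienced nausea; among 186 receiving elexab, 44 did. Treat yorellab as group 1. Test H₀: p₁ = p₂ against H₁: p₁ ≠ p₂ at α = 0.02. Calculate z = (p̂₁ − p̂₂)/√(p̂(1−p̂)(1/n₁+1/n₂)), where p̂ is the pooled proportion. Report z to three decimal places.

z = -3.065

p̂₁ = 138/944 ≈ 0.146186, p̂₂ = 44/186 ≈ 0.236559.
Pooled p̂ = (138+44)/(944+186) = 182/1130 = 0.161062.
SE = √(0.135121 × 0.00643567) = 0.029489.
z = (0.146186 − 0.236559)/0.029489 = -0.090373/0.029489 = -3.065.
Two-sided p-value ≈ 2·Φ(−3.065) = 0.0022. With α = 0.02, reject H₀.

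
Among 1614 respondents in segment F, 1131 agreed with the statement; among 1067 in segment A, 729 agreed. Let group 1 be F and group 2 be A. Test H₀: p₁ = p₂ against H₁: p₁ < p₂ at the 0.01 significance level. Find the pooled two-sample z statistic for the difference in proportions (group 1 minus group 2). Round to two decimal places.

p̂₁ = 1131/1614 = 0.7007, p̂₂ = 729/1067 = 0.6832.
Pooled p̂ = (1131+729)/(1614+1067) = 1860/2681 = 0.6938.
SE = √(0.212453 × 0.00155679) = 0.0182.
z = (0.7007 − 0.6832)/0.0182 = 0.0175/0.0182 = 0.96.
p-value = P(Z < 0.963) ≈ 0.8323, so at α = 0.01 we fail to reject H₀.

z = 0.96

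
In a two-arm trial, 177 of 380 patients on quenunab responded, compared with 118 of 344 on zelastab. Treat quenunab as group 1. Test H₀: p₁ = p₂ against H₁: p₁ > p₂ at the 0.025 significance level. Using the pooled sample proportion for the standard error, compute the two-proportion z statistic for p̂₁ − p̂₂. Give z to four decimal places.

p̂₁ = 177/380 ≈ 0.465789, p̂₂ = 118/344 ≈ 0.343023.
Pooled p̂ = (177+118)/(380+344) = 295/724 = 0.407459.
SE = √(0.241436 × 0.00553856) = 0.036568.
z = (0.465789 − 0.343023)/0.036568 = 0.122766/0.036568 = 3.3572.
p-value = P(Z > 3.357) ≈ 0.0004. With α = 0.025, reject H₀.

z = 3.3572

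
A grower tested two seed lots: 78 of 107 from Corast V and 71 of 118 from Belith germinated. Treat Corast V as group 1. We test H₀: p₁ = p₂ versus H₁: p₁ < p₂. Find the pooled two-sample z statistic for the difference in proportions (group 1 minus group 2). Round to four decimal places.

z = 2.0159

p̂₁ = 78/107 = 0.728972, p̂₂ = 71/118 = 0.601695.
Pooled p̂ = (78+71)/(107+118) = 149/225 = 0.662222.
SE = √(0.223684 × 0.0178204) = 0.063136.
z = (0.728972 − 0.601695)/0.063136 = 0.127277/0.063136 = 2.0159.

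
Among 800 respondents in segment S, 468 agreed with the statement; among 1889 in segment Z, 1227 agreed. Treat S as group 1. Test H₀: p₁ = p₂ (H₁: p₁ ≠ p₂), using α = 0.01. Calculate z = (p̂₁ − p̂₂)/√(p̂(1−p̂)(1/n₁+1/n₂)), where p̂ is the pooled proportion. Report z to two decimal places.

p̂₁ = 468/800 ≈ 0.5850, p̂₂ = 1227/1889 ≈ 0.6496.
Pooled p̂ = (468+1227)/(800+1889) = 1695/2689 = 0.6303.
SE = √(p̂(1−p̂)(1/n₁+1/n₂)) = √(0.6303·0.3697·0.00177938) = √(0.000414613) = 0.0204.
z = (0.5850 − 0.6496)/0.0204 = -0.0646/0.0204 = -3.17.
Two-sided p-value ≈ 2·Φ(−3.170) = 0.0015, so at α = 0.01 we reject H₀.

z = -3.17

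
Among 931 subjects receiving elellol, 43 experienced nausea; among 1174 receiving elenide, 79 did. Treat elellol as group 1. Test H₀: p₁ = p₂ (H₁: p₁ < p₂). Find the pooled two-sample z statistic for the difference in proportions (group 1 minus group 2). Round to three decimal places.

z = -2.058

p̂₁ = 43/931 ≈ 0.046187, p̂₂ = 79/1174 ≈ 0.067291.
Pooled p̂ = (43+79)/(931+1174) = 122/2105 = 0.057957.
SE = √(0.0545982 × 0.0019259) = 0.010254.
z = (0.046187 − 0.067291)/0.010254 = -0.021104/0.010254 = -2.058.
p-value = P(Z < -2.058) ≈ 0.0198.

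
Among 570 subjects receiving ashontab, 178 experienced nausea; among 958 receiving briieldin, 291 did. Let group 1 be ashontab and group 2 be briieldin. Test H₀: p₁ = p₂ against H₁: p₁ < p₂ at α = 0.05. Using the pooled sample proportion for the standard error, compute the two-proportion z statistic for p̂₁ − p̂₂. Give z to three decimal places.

z = 0.349

p̂₁ = 178/570 = 0.31228, p̂₂ = 291/958 = 0.30376.
Pooled p̂ = (178+291)/(570+958) = 469/1528 = 0.30694.
SE = √(0.212727 × 0.00279823) = 0.02440.
z = (0.31228 − 0.30376)/0.02440 = 0.00852/0.02440 = 0.349.
p-value = P(Z < 0.349) ≈ 0.6366. With α = 0.05, fail to reject H₀.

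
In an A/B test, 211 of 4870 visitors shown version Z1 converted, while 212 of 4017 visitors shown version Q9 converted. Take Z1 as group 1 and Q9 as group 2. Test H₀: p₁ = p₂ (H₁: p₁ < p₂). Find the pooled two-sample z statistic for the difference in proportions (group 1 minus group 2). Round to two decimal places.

z = -2.08

p̂₁ = 211/4870 = 0.04333, p̂₂ = 212/4017 = 0.05278.
Pooled p̂ = (211+212)/(4870+4017) = 423/8887 = 0.04760.
SE = √(p̂(1−p̂)(1/n₁+1/n₂)) = √(0.04760·0.95240·0.000454281) = √(2.05935e-05) = 0.00454.
z = (0.04333 − 0.05278)/0.00454 = -0.00945/0.00454 = -2.08.
p-value = P(Z < -2.082) ≈ 0.0187.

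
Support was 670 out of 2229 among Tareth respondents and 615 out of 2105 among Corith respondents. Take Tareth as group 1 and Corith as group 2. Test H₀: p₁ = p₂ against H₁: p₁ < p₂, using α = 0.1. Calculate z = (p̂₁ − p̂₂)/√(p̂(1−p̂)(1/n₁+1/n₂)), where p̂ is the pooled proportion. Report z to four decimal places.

z = 0.6067

p̂₁ = 670/2229 = 0.300583, p̂₂ = 615/2105 = 0.292162.
Pooled p̂ = (670+615)/(2229+2105) = 1285/4334 = 0.296493.
SE = √(p̂(1−p̂)(1/n₁+1/n₂)) = √(0.296493·0.703507·0.000923691) = √(0.000192668) = 0.013880.
z = (0.300583 − 0.292162)/0.013880 = 0.008421/0.013880 = 0.6067.
p-value = P(Z < 0.607) ≈ 0.7280. With α = 0.1, fail to reject H₀.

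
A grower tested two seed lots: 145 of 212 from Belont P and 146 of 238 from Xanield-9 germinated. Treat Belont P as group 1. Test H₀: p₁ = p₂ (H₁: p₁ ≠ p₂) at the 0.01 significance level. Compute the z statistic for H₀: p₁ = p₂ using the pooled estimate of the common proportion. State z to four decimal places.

p̂₁ = 145/212 ≈ 0.683962, p̂₂ = 146/238 ≈ 0.613445.
Pooled p̂ = (145+146)/(212+238) = 291/450 = 0.646667.
SE = √(0.228489 × 0.00891866) = 0.045142.
z = (0.683962 − 0.613445)/0.045142 = 0.070517/0.045142 = 1.5621.
p-value = 2·P(Z > 1.562) ≈ 0.1183, so at α = 0.01 we fail to reject H₀.

z = 1.5621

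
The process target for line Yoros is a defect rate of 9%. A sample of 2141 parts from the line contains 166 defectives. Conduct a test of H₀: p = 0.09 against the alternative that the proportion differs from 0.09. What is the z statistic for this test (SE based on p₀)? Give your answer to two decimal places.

z = -2.02

p̂ = 166/2141 = 0.0775.
Standard error under H₀: √(0.09×0.91/2141) = 0.0062.
z = (0.0775 − 0.09)/0.0062 = -0.0125/0.0062 = -2.02.
p-value = 2·P(Z > 2.016) ≈ 0.0438.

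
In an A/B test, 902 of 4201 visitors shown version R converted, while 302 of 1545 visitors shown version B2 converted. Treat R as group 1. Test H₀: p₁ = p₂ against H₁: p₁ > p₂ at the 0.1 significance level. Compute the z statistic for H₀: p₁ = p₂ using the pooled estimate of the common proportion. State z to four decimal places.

z = 1.5890

p̂₁ = 902/4201 = 0.2147108, p̂₂ = 302/1545 = 0.1954693.
Pooled p̂ = (902+302)/(4201+1545) = 1204/5746 = 0.2095371.
SE = √(p̂(1−p̂)(1/n₁+1/n₂)) = √(0.2095371·0.7904629·0.000885288) = √(0.000146631) = 0.0121091.
z = (0.2147108 − 0.1954693)/0.0121091 = 0.0192415/0.0121091 = 1.5890.
p-value = P(Z > 1.589) ≈ 0.0560; since p < α = 0.1, reject H₀.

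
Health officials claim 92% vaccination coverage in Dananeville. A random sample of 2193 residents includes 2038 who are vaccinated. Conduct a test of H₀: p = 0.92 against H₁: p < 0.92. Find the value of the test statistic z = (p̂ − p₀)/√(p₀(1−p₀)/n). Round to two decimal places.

z = 1.61

p̂ = 2038/2193 = 0.92932.
Standard error under H₀: √(0.92×0.08/2193) = 0.00579.
z = (0.92932 − 0.92)/0.00579 = 0.00932/0.00579 = 1.61.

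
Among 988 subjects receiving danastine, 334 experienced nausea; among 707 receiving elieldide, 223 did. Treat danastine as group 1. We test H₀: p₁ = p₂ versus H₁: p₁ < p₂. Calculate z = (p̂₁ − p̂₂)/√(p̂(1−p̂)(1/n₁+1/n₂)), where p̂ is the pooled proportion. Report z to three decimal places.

p̂₁ = 334/988 = 0.33806, p̂₂ = 223/707 = 0.31542.
Pooled p̂ = (334+223)/(988+707) = 557/1695 = 0.32861.
SE = √(0.220627 × 0.00242657) = 0.02314.
z = (0.33806 − 0.31542)/0.02314 = 0.02264/0.02314 = 0.978.

z = 0.978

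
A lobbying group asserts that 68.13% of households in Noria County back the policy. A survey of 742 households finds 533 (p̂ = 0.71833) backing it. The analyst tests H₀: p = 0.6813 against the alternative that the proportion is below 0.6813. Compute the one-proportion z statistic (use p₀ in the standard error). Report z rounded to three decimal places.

z = 2.165

p̂ = 533/742 = 0.718329.
SE = √(p₀(1−p₀)/n) = √(0.21713/742) = 0.017106.
z = (0.718329 − 0.6813)/0.017106 = 0.037029/0.017106 = 2.165.
p-value = P(Z < 2.165) ≈ 0.9848.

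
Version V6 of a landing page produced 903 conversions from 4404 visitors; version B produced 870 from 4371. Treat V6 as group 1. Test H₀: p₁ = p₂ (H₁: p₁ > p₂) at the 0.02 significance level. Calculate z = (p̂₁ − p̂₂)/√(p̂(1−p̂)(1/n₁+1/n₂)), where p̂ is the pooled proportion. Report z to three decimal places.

z = 0.700

p̂₁ = 903/4404 ≈ 0.20504, p̂₂ = 870/4371 ≈ 0.19904.
Pooled p̂ = (903+870)/(4404+4371) = 1773/8775 = 0.20205.
SE = √(0.161227 × 0.000455847) = 0.00857.
z = (0.20504 − 0.19904)/0.00857 = 0.00600/0.00857 = 0.700.
p-value = P(Z > 0.700) ≈ 0.2419. With α = 0.02, fail to reject H₀.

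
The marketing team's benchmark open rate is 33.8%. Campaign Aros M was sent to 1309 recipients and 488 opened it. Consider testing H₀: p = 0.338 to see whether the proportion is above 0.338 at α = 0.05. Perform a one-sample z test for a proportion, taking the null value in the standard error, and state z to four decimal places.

z = 2.6620

p̂ = 488/1309 = 0.3728037.
SE = √(p₀(1−p₀)/n) = √(0.22376/1309) = 0.0130743.
z = (0.3728037 − 0.338)/0.0130743 = 0.0348037/0.0130743 = 2.6620.
p-value = P(Z > 2.662) ≈ 0.0039. With α = 0.05, reject H₀.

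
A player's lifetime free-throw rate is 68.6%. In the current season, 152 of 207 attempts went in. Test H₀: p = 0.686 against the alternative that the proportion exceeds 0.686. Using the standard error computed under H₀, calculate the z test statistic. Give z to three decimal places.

z = 1.497

p̂ = 152/207 ≈ 0.73430.
Standard error under H₀: √(0.686×0.314/207) = 0.03226.
z = (0.73430 − 0.686)/0.03226 = 0.04830/0.03226 = 1.497.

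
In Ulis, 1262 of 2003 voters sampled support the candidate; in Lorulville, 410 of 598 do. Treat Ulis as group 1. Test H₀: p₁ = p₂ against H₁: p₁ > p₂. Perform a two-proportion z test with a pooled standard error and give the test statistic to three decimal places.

z = -2.488

p̂₁ = 1262/2003 = 0.630055, p̂₂ = 410/598 = 0.685619.
Pooled p̂ = (1262+410)/(2003+598) = 1672/2601 = 0.642830.
SE = √(0.2296 × 0.00217149) = 0.022329.
z = (0.630055 − 0.685619)/0.022329 = -0.055564/0.022329 = -2.488.
p-value = P(Z > -2.488) ≈ 0.9936.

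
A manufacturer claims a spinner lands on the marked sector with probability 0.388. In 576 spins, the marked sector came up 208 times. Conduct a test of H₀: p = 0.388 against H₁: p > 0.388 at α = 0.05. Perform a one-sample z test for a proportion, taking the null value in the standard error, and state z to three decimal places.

p̂ = 208/576 = 0.361111.
SE = √(p₀(1−p₀)/n) = √(0.23746/576) = 0.020304.
z = (0.361111 − 0.388)/0.020304 = -0.026889/0.020304 = -1.324.
p-value = P(Z > -1.324) ≈ 0.9073; since p > α = 0.05, fail to reject H₀.

z = -1.324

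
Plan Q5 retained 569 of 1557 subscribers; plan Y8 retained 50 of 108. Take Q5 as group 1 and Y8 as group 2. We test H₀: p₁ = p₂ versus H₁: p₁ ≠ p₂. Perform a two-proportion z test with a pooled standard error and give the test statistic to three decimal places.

z = -2.028

p̂₁ = 569/1557 = 0.36545, p̂₂ = 50/108 = 0.46296.
Pooled p̂ = (569+50)/(1557+108) = 619/1665 = 0.37177.
SE = √(0.233558 × 0.00990152) = 0.04809.
z = (0.36545 − 0.46296)/0.04809 = -0.09751/0.04809 = -2.028.
p-value = 2·P(Z > 2.028) ≈ 0.0426.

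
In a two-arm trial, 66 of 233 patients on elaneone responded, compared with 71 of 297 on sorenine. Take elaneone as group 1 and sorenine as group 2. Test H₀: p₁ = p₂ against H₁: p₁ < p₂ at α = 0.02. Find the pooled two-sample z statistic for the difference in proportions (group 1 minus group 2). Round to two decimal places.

p̂₁ = 66/233 ≈ 0.2833, p̂₂ = 71/297 ≈ 0.2391.
Pooled p̂ = (66+71)/(233+297) = 137/530 = 0.2585.
SE = √(p̂(1−p̂)(1/n₁+1/n₂)) = √(0.2585·0.7415·0.00765885) = √(0.001468) = 0.0383.
z = (0.2833 − 0.2391)/0.0383 = 0.0442/0.0383 = 1.15.
p-value = P(Z < 1.154) ≈ 0.8757. With α = 0.02, fail to reject H₀.

z = 1.15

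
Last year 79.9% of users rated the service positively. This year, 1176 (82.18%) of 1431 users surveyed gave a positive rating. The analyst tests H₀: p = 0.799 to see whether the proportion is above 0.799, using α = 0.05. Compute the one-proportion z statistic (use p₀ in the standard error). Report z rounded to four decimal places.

z = 2.1525

p̂ = 1176/1431 ≈ 0.8218029.
Standard error under H₀: √(0.799×0.201/1431) = 0.0105938.
z = (0.8218029 − 0.799)/0.0105938 = 0.0228029/0.0105938 = 2.1525.
p-value = P(Z > 2.152) ≈ 0.0157. With α = 0.05, reject H₀.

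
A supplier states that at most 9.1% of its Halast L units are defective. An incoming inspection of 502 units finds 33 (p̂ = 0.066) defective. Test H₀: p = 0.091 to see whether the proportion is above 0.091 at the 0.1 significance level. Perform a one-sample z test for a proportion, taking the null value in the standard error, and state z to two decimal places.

p̂ = 33/502 = 0.06574.
SE = √(p₀(1−p₀)/n) = √(0.082719/502) = 0.01284.
z = (0.06574 − 0.091)/0.01284 = -0.02526/0.01284 = -1.97.
p-value = P(Z > -1.968) ≈ 0.9755, so at α = 0.1 we fail to reject H₀.

z = -1.97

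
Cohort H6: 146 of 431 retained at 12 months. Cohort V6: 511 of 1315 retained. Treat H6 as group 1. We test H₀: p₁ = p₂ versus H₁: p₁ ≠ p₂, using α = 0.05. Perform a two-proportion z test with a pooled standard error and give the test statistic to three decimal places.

p̂₁ = 146/431 = 0.338747, p̂₂ = 511/1315 = 0.388593.
Pooled p̂ = (146+511)/(431+1315) = 657/1746 = 0.376289.
SE = √(0.234696 × 0.00308064) = 0.026889.
z = (0.338747 − 0.388593)/0.026889 = -0.049846/0.026889 = -1.854.
p-value = 2·P(Z > 1.854) ≈ 0.0638; since p > α = 0.05, fail to reject H₀.

z = -1.854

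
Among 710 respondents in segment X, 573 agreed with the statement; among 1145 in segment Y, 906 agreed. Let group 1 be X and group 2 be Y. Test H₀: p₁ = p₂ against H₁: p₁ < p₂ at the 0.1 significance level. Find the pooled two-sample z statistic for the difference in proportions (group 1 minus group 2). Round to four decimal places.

z = 0.8215

p̂₁ = 573/710 ≈ 0.807042, p̂₂ = 906/1145 ≈ 0.791266.
Pooled p̂ = (573+906)/(710+1145) = 1479/1855 = 0.797305.
SE = √(0.16161 × 0.00228181) = 0.019203.
z = (0.807042 − 0.791266)/0.019203 = 0.015776/0.019203 = 0.8215.
p-value = P(Z < 0.822) ≈ 0.7943. With α = 0.1, fail to reject H₀.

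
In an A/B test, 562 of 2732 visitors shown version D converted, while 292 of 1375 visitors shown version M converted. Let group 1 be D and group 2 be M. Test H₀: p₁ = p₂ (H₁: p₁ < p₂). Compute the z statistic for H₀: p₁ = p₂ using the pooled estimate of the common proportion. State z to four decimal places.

z = -0.4958

p̂₁ = 562/2732 = 0.2057101, p̂₂ = 292/1375 = 0.2123636.
Pooled p̂ = (562+292)/(2732+1375) = 854/4107 = 0.2079377.
SE = √(0.1647 × 0.0010933) = 0.0134189.
z = (0.2057101 − 0.2123636)/0.0134189 = -0.0066535/0.0134189 = -0.4958.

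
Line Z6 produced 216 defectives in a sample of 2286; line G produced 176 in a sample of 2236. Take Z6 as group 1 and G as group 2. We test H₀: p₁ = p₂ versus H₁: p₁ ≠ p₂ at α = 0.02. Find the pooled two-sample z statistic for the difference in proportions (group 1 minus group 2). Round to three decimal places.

p̂₁ = 216/2286 = 0.09449, p̂₂ = 176/2236 = 0.07871.
Pooled p̂ = (216+176)/(2286+2236) = 392/4522 = 0.08669.
SE = √(p̂(1−p̂)(1/n₁+1/n₂)) = √(0.08669·0.91331·0.000884673) = √(7.00418e-05) = 0.00837.
z = (0.09449 − 0.07871)/0.00837 = 0.01578/0.00837 = 1.885.
p-value = 2·P(Z > 1.885) ≈ 0.0594. With α = 0.02, fail to reject H₀.

z = 1.885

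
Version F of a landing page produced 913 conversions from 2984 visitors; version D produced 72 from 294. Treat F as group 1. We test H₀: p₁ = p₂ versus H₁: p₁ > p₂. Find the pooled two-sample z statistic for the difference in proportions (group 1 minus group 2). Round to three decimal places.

z = 2.179

p̂₁ = 913/2984 = 0.305965, p̂₂ = 72/294 = 0.244898.
Pooled p̂ = (913+72)/(2984+294) = 985/3278 = 0.300488.
SE = √(0.210195 × 0.00373648) = 0.028025.
z = (0.305965 − 0.244898)/0.028025 = 0.061067/0.028025 = 2.179.
p-value = P(Z > 2.179) ≈ 0.0147.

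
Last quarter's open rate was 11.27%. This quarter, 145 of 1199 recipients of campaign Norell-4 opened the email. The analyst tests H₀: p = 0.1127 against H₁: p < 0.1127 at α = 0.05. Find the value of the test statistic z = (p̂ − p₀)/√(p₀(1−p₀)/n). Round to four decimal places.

p̂ = 145/1199 = 0.1209341.
Standard error under H₀: √(0.1127×0.8873/1199) = 0.0091325.
z = (0.1209341 − 0.1127)/0.0091325 = 0.0082341/0.0091325 = 0.9016.
p-value = P(Z < 0.902) ≈ 0.8164. With α = 0.05, fail to reject H₀.

z = 0.9016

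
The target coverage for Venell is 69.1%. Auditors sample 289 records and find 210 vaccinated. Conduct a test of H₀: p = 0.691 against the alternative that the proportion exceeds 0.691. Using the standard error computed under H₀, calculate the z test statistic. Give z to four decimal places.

p̂ = 210/289 ≈ 0.7266436.
Under H₀, SE = √(0.691·0.309/289) = √(0.00073882) = 0.0271812.
z = (0.7266436 − 0.691)/0.0271812 = 0.0356436/0.0271812 = 1.3113.

z = 1.3113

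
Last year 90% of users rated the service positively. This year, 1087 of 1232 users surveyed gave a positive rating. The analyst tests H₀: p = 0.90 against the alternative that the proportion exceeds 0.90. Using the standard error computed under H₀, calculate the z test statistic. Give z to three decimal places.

p̂ = 1087/1232 = 0.882305.
Standard error under H₀: √(0.9×0.1/1232) = 0.008547.
z = (0.882305 − 0.9)/0.008547 = -0.017695/0.008547 = -2.070.
p-value = P(Z > -2.070) ≈ 0.9808.

z = -2.070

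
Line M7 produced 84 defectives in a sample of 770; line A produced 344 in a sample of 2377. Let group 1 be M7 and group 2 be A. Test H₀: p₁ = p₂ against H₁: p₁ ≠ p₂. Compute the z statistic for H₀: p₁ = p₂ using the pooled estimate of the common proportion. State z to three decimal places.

p̂₁ = 84/770 ≈ 0.10909, p̂₂ = 344/2377 ≈ 0.14472.
Pooled p̂ = (84+344)/(770+2377) = 428/3147 = 0.13600.
SE = √(0.117506 × 0.0017194) = 0.01421.
z = (0.10909 − 0.14472)/0.01421 = -0.03563/0.01421 = -2.507.
Two-sided p-value ≈ 2·Φ(−2.507) = 0.0122.

z = -2.507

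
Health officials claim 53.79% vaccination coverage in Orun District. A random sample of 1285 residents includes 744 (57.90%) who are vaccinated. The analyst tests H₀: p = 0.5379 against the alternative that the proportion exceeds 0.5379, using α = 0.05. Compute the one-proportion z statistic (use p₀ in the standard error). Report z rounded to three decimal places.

z = 2.954

p̂ = 744/1285 ≈ 0.57899.
Standard error under H₀: √(0.5379×0.4621/1285) = 0.01391.
z = (0.57899 − 0.5379)/0.01391 = 0.04109/0.01391 = 2.954.
p-value = P(Z > 2.954) ≈ 0.0016. With α = 0.05, reject H₀.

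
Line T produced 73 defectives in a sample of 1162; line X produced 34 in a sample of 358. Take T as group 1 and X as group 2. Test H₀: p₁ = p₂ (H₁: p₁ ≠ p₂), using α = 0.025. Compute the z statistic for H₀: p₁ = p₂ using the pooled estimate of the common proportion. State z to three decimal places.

z = -2.079

p̂₁ = 73/1162 ≈ 0.062823, p̂₂ = 34/358 ≈ 0.094972.
Pooled p̂ = (73+34)/(1162+358) = 107/1520 = 0.070395.
SE = √(0.0654393 × 0.00365388) = 0.015463.
z = (0.062823 − 0.094972)/0.015463 = -0.032149/0.015463 = -2.079.
Two-sided p-value ≈ 2·Φ(−2.079) = 0.0376; since p > α = 0.025, fail to reject H₀.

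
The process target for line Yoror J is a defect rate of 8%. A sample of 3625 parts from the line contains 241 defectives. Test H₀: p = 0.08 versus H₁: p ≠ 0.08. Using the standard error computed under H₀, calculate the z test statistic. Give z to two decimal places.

z = -3.00

p̂ = 241/3625 = 0.0665.
SE = √(p₀(1−p₀)/n) = √(0.0736/3625) = 0.0045.
z = (0.0665 − 0.08)/0.0045 = -0.0135/0.0045 = -3.00.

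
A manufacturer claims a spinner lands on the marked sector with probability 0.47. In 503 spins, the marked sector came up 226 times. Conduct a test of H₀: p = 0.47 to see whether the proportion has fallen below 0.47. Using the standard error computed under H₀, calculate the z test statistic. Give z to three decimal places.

p̂ = 226/503 ≈ 0.44930.
Under H₀, SE = √(0.47·0.53/503) = √(0.000495229) = 0.02225.
z = (0.44930 − 0.47)/0.02225 = -0.02070/0.02225 = -0.930.
p-value = P(Z < -0.930) ≈ 0.1762.

z = -0.930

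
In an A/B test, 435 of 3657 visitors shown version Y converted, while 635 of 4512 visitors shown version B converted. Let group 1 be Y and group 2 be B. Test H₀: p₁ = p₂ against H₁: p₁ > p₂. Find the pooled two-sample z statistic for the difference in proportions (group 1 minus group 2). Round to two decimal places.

p̂₁ = 435/3657 ≈ 0.11895, p̂₂ = 635/4512 ≈ 0.14074.
Pooled p̂ = (435+635)/(3657+4512) = 1070/8169 = 0.13098.
SE = √(p̂(1−p̂)(1/n₁+1/n₂)) = √(0.13098·0.86902·0.000495079) = √(5.63531e-05) = 0.00751.
z = (0.11895 − 0.14074)/0.00751 = -0.02179/0.00751 = -2.90.

z = -2.90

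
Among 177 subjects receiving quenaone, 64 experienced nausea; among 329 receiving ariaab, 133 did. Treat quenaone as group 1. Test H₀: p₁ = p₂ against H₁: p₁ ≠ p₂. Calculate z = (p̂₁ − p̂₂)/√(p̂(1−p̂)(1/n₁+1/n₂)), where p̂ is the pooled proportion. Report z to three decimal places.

z = -0.939

p̂₁ = 64/177 = 0.36158, p̂₂ = 133/329 = 0.40426.
Pooled p̂ = (64+133)/(177+329) = 197/506 = 0.38933.
SE = √(p̂(1−p̂)(1/n₁+1/n₂)) = √(0.38933·0.61067·0.00868923) = √(0.00206588) = 0.04545.
z = (0.36158 − 0.40426)/0.04545 = -0.04268/0.04545 = -0.939.
p-value = 2·P(Z > 0.939) ≈ 0.3478.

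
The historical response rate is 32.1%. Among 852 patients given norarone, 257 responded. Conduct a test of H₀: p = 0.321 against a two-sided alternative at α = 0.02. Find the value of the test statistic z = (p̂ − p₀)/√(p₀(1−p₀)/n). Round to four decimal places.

z = -1.2102

p̂ = 257/852 = 0.3016432.
SE = √(p₀(1−p₀)/n) = √(0.21796/852) = 0.0159944.
z = (0.3016432 − 0.321)/0.0159944 = -0.0193568/0.0159944 = -1.2102.
Two-sided p-value ≈ 2·Φ(−1.210) = 0.2262, so at α = 0.02 we fail to reject H₀.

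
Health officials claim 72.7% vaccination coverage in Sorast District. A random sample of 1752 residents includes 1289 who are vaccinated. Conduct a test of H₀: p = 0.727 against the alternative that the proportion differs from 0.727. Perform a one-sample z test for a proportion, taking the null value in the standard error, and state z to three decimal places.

z = 0.820

p̂ = 1289/1752 ≈ 0.73573.
SE = √(p₀(1−p₀)/n) = √(0.19847/1752) = 0.01064.
z = (0.73573 − 0.727)/0.01064 = 0.00873/0.01064 = 0.820.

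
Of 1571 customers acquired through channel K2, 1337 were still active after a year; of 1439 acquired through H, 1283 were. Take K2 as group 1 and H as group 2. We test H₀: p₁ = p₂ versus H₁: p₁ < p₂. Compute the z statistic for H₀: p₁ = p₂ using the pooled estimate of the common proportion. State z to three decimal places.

p̂₁ = 1337/1571 = 0.851050, p̂₂ = 1283/1439 = 0.891591.
Pooled p̂ = (1337+1283)/(1571+1439) = 2620/3010 = 0.870432.
SE = √(p̂(1−p̂)(1/n₁+1/n₂)) = √(0.870432·0.129568·0.00133146) = √(0.000150163) = 0.012254.
z = (0.851050 − 0.891591)/0.012254 = -0.040541/0.012254 = -3.308.

z = -3.308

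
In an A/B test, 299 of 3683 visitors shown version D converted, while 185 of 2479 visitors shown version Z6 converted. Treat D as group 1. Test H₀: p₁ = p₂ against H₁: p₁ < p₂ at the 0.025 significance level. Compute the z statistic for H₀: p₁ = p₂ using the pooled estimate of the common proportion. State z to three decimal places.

z = 0.938

p̂₁ = 299/3683 ≈ 0.081184, p̂₂ = 185/2479 ≈ 0.074627.
Pooled p̂ = (299+185)/(3683+2479) = 484/6162 = 0.078546.
SE = √(0.0723765 × 0.000674906) = 0.006989.
z = (0.081184 − 0.074627)/0.006989 = 0.006557/0.006989 = 0.938.
p-value = P(Z < 0.938) ≈ 0.8259; since p > α = 0.025, fail to reject H₀.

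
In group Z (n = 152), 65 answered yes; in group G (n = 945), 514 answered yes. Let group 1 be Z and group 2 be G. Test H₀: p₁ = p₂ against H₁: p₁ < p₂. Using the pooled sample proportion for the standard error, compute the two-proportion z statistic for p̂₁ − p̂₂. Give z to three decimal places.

z = -2.665

p̂₁ = 65/152 = 0.42763, p̂₂ = 514/945 = 0.54392.
Pooled p̂ = (65+514)/(152+945) = 579/1097 = 0.52780.
SE = √(p̂(1−p̂)(1/n₁+1/n₂)) = √(0.52780·0.47220·0.00763715) = √(0.00190338) = 0.04363.
z = (0.42763 − 0.54392)/0.04363 = -0.11629/0.04363 = -2.665.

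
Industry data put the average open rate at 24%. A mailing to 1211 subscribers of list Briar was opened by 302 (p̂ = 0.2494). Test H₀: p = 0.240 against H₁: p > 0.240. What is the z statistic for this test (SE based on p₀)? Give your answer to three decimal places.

p̂ = 302/1211 ≈ 0.24938.
SE = √(p₀(1−p₀)/n) = √(0.1824/1211) = 0.01227.
z = (0.24938 − 0.24)/0.01227 = 0.00938/0.01227 = 0.764.

z = 0.764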